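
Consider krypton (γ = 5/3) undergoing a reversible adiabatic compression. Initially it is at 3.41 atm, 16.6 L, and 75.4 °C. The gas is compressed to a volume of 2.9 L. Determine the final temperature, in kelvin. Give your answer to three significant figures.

Adiabatic: T₁V₁^(γ−1) = T₂V₂^(γ−1) ⇒ T₂ = T₁ (V₁/V₂)^(γ−1).
T₁ = 75.4 °C = 348.5 K.
T₂ = 348.5 × (16.6/2.9)^(2/3) = 1115 K.

T₂ ≈ 1120 K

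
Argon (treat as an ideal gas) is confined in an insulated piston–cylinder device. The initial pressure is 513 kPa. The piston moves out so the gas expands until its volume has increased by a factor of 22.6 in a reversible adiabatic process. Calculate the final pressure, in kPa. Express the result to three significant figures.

P₂ ≈ 2.84 kPa

Adiabatic: P₁V₁^γ = P₂V₂^γ ⇒ P₂ = P₁ (V₁/V₂)^γ.
For a monatomic ideal gas γ = 5/3.
P₂ = 513 × (1/22.6)^(5/3) = 2.84 kPa.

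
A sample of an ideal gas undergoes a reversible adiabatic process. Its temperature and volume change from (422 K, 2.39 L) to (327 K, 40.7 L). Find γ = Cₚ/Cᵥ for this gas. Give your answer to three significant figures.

γ ≈ 1.09

TV^(γ−1) = const ⇒ γ − 1 = ln(T₂/T₁) / ln(V₁/V₂).
γ = 1 + ln(327/422) / ln(2.39/40.7) = 1.09.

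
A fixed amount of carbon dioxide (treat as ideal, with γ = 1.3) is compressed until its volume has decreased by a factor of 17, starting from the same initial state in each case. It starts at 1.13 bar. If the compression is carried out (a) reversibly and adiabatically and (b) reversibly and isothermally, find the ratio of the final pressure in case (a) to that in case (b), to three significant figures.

P_adiabatic / P_isothermal ≈ 2.34

Isothermal: P_b = P₁(V₁/V₂) = 1.13×17.
Adiabatic: P_a = P₁(V₁/V₂)^γ = 1.13×17^(1.3).
P_a/P_b = (V₁/V₂)^(γ−1) = 17^(0.3) = 2.34.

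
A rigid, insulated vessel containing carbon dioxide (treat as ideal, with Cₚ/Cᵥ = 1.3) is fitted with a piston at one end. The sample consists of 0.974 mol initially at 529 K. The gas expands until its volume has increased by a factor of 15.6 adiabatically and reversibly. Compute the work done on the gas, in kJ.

W ≈ -8.02 kJ

Adiabatic: T₁V₁^(γ−1) = T₂V₂^(γ−1) ⇒ T₂ = T₁ (V₁/V₂)^(γ−1).
T₂ = 529 × (1/15.6)^(0.3) = 232 K.
Q = 0, so ΔU = W_on_gas = nCᵥΔT with Cᵥ = R/(γ−1) = 27.71 J/(mol·K).
ΔU = 0.974 × 27.71 × (232 − 529) = -8016 J.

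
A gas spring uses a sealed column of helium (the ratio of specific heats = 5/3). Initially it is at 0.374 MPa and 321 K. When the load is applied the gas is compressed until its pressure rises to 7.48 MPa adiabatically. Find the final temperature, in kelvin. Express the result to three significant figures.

Adiabatic: T₂/T₁ = (P₂/P₁)^((γ−1)/γ).
T₂ = 321 × (7.48/0.374)^(2/5) = 1064 K.

T₂ ≈ 1060 K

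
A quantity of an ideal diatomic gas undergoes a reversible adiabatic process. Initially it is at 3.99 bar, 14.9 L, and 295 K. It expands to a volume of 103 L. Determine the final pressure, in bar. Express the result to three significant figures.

P₂ ≈ 0.266 bar

Adiabatic: P₁V₁^γ = P₂V₂^γ ⇒ P₂ = P₁ (V₁/V₂)^γ.
γ = 7/5 for a diatomic ideal gas.
P₂ = 3.99 × (14.9/103)^(7/5) = 0.2664 bar.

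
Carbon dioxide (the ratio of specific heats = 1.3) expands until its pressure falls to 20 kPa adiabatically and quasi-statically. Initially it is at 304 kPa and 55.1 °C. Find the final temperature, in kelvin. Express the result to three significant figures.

T₂ ≈ 175 K

Along an adiabat T P^((1−γ)/γ) is constant, so T₂ = T₁ (P₂/P₁)^((γ−1)/γ).
T₁ = 55.1 °C = 328.2 K.
T₂ = 328.2 × (20/304)^(0.231) = 175.2 K.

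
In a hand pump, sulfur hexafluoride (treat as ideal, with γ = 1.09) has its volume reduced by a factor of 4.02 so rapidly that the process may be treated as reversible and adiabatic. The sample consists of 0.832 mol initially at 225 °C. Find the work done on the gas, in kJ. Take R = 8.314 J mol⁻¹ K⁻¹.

W ≈ 5.11 kJ

For a reversible adiabat TV^(γ−1) is constant, so T₂ = T₁ (V₁/V₂)^(γ−1).
T₁ = 225 °C = 498.1 K.
T₂ = 498.1 × 4.02^(0.09) = 564.6 K.
Q = 0, so ΔU = W_on_gas = nCᵥΔT with Cᵥ = R/(γ−1) = 92.38 J/(mol·K).
ΔU = 0.832 × 92.38 × (564.6 − 498.1) = 5107 J.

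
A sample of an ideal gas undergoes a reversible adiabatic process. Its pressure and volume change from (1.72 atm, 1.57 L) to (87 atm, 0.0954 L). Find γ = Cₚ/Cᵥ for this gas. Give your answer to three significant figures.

γ ≈ 1.40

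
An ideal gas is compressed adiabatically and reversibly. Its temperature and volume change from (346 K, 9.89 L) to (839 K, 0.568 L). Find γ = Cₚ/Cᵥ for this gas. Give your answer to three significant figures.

TV^(γ−1) = const ⇒ γ − 1 = ln(T₂/T₁) / ln(V₁/V₂).
γ = 1 + ln(839/346) / ln(9.89/0.568) = 1.31.

γ ≈ 1.31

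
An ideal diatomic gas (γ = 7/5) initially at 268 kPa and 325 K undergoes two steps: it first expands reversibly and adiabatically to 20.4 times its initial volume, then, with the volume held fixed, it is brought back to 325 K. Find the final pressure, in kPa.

Adiabatic step (PV^γ = const): P₂ = 268×(1/20.4)^(7/5) = 3.932 kPa; T₂ = 325×(1/20.4)^(2/5) = 97.28 K.
Isochoric: P₃ = P₂(T₃/T₂) = 3.932 × (325/97.28) = 13.14 kPa.

P₃ ≈ 13.1 kPa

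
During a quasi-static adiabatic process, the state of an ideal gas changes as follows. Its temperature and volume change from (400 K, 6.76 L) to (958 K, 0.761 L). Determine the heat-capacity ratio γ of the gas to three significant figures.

TV^(γ−1) = const ⇒ γ − 1 = ln(T₂/T₁) / ln(V₁/V₂).
γ = 1 + ln(958/400) / ln(6.76/0.761) = 1.4.

γ ≈ 1.40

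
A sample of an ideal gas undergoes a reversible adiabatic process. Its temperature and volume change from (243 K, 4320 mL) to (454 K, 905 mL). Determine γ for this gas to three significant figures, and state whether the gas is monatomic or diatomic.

TV^(γ−1) = const ⇒ γ − 1 = ln(T₂/T₁) / ln(V₁/V₂).
γ = 1 + ln(454/243) / ln(4320/905) = 1.4.
γ ≈ 1.40 is close to 7/5, so the gas is diatomic.

γ ≈ 1.40; diatomic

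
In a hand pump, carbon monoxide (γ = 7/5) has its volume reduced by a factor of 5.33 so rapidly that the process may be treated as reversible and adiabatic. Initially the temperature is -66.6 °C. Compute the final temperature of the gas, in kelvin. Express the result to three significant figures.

T₂ ≈ 403 K

Adiabatic: T₁V₁^(γ−1) = T₂V₂^(γ−1) ⇒ T₂ = T₁ (V₁/V₂)^(γ−1).
T₁ = -66.6 °C = 206.5 K.
T₂ = 206.5 × 5.33^(2/5) = 403.4 K.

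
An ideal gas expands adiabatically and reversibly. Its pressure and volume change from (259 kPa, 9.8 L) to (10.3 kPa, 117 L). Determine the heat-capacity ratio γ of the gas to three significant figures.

γ ≈ 1.30

PV^γ = const ⇒ γ = ln(P₂/P₁) / ln(V₁/V₂).
γ = ln(10.3/259) / ln(9.8/117) = 1.3.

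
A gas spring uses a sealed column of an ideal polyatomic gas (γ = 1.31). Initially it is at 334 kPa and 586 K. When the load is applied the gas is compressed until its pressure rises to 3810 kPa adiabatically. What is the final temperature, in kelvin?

T₂ ≈ 1040 K

Adiabatic: T₂/T₁ = (P₂/P₁)^((γ−1)/γ).
T₂ = 586 × (3810/334)^(0.237) = 1042 K.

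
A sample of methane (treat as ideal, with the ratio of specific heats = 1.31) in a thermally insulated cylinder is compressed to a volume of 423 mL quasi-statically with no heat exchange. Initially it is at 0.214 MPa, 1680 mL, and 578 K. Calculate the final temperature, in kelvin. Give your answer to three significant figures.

T₂ ≈ 886 K

Adiabatic: T₁V₁^(γ−1) = T₂V₂^(γ−1) ⇒ T₂ = T₁ (V₁/V₂)^(γ−1).
T₂ = 578 × (1680/423)^(0.31) = 886.4 K.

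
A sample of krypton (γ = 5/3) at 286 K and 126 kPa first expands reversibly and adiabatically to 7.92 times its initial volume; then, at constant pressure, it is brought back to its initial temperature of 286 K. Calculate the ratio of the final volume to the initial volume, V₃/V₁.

Adiabatic step: V₂/V₁ = 7.92; T₂ = T₁·(1/7.92)^(2/3) = 71.98 K.
Isobaric step: V₃/V₂ = T₃/T₂ = 286/71.98.
V₃/V₁ = (V₂/V₁)(V₃/V₂) = 7.92 × (286/71.98) = 31.47.

V₃/V₁ ≈ 31.5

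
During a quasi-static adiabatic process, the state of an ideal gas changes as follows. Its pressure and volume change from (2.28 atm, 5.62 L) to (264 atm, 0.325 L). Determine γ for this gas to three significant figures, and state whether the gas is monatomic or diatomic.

PV^γ = const ⇒ γ = ln(P₂/P₁) / ln(V₁/V₂).
γ = ln(264/2.28) / ln(5.62/0.325) = 1.667.
γ ≈ 1.67 is close to 5/3, so the gas is monatomic.

γ ≈ 1.67; monatomic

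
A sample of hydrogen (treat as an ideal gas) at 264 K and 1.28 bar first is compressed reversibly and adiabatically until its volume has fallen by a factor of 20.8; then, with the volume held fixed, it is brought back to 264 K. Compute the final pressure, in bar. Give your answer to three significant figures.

P₃ ≈ 26.6 bar

For a diatomic ideal gas γ = 7/5.
Adiabatic step (PV^γ = const): P₂ = 1.28×20.8^(7/5) = 89.64 bar; T₂ = 264×20.8^(2/5) = 888.9 K.
Isochoric: P₃ = P₂(T₃/T₂) = 89.64 × (264/888.9) = 26.62 bar.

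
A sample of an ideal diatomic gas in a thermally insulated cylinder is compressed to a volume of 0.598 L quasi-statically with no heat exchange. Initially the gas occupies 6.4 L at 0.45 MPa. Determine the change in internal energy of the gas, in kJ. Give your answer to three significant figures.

ΔU ≈ 11.4 kJ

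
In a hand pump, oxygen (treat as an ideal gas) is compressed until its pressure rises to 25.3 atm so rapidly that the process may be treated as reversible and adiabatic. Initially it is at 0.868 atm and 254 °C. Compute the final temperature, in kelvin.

Adiabatic: T₂/T₁ = (P₂/P₁)^((γ−1)/γ).
For a diatomic ideal gas γ = 7/5, so (γ−1)/γ = 2/7.
T₁ = 254 °C = 527.1 K.
T₂ = 527.1 × (25.3/0.868)^(2/7) = 1382 K.

T₂ ≈ 1380 K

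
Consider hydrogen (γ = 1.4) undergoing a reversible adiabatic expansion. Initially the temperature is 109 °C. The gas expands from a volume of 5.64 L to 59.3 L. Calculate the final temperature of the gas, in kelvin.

T₂ ≈ 149 K

For a reversible adiabat TV^(γ−1) is constant, so T₂ = T₁ (V₁/V₂)^(γ−1).
T₁ = 109 °C = 382.1 K.
T₂ = 382.1 × (5.64/59.3)^(0.4) = 149.1 K.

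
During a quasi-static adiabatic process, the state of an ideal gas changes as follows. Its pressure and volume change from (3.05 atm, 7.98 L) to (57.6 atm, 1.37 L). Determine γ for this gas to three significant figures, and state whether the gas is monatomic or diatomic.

γ ≈ 1.67; monatomic

PV^γ = const ⇒ γ = ln(P₂/P₁) / ln(V₁/V₂).
γ = ln(57.6/3.05) / ln(7.98/1.37) = 1.668.
γ ≈ 1.67 is close to 5/3, so the gas is monatomic.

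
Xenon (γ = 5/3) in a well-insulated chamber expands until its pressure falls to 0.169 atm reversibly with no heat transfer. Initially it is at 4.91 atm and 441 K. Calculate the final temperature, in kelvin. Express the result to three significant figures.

T₂ ≈ 115 K

Adiabatic: T₂/T₁ = (P₂/P₁)^((γ−1)/γ).
T₂ = 441 × (0.169/4.91)^(2/5) = 114.6 K.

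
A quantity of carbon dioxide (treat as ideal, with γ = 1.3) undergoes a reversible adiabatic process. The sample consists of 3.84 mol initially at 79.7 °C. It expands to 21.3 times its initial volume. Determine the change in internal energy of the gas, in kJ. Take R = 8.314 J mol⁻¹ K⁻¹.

ΔU ≈ -22.5 kJ

Adiabatic: T₁V₁^(γ−1) = T₂V₂^(γ−1) ⇒ T₂ = T₁ (V₁/V₂)^(γ−1).
T₁ = 79.7 °C = 352.8 K.
T₂ = 352.8 × (1/21.3)^(0.3) = 141 K.
Q = 0, so ΔU = W_on_gas = nCᵥΔT with Cᵥ = R/(γ−1) = 27.71 J/(mol·K).
ΔU = 3.84 × 27.71 × (141 − 352.8) = -22550 J.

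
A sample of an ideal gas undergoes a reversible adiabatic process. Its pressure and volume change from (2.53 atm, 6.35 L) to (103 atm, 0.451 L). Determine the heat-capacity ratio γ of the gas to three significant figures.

γ ≈ 1.40

PV^γ = const ⇒ γ = ln(P₂/P₁) / ln(V₁/V₂).
γ = ln(103/2.53) / ln(6.35/0.451) = 1.401.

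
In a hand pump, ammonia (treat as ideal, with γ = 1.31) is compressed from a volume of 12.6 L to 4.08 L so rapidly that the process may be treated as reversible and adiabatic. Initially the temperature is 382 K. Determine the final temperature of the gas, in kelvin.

For a reversible adiabat TV^(γ−1) is constant, so T₂ = T₁ (V₁/V₂)^(γ−1).
T₂ = 382 × (12.6/4.08)^(0.31) = 541.8 K.

T₂ ≈ 542 K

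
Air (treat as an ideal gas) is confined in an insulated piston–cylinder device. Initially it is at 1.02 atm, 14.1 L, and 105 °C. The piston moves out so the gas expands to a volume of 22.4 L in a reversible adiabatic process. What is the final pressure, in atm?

Adiabatic: P₁V₁^γ = P₂V₂^γ ⇒ P₂ = P₁ (V₁/V₂)^γ.
γ = 7/5 for a diatomic ideal gas.
P₂ = 1.02 × (14.1/22.4)^(7/5) = 0.5335 atm.

P₂ ≈ 0.534 atm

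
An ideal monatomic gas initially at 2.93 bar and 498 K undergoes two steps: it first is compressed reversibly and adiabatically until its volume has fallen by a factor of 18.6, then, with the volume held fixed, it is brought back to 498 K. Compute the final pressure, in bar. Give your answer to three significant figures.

P₃ ≈ 54.5 bar

For a monatomic ideal gas γ = 5/3.
Adiabatic step (PV^γ = const): P₂ = 2.93×18.6^(5/3) = 382.6 bar; T₂ = 498×18.6^(2/3) = 3496 K.
Isochoric: P₃ = P₂(T₃/T₂) = 382.6 × (498/3496) = 54.5 bar.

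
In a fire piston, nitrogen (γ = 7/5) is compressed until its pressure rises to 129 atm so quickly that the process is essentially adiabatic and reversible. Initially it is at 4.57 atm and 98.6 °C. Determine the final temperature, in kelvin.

Adiabatic: T₂/T₁ = (P₂/P₁)^((γ−1)/γ).
T₁ = 98.6 °C = 371.8 K.
T₂ = 371.8 × (129/4.57)^(2/7) = 965.4 K.

T₂ ≈ 965 K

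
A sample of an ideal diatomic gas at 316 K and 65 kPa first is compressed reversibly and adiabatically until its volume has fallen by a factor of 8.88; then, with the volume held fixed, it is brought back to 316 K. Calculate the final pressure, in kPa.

For a diatomic ideal gas γ = 7/5.
Adiabatic step (PV^γ = const): P₂ = 65×8.88^(7/5) = 1383 kPa; T₂ = 316×8.88^(2/5) = 756.9 K.
Isochoric: P₃ = P₂(T₃/T₂) = 1383 × (316/756.9) = 577.2 kPa.

P₃ ≈ 577 kPa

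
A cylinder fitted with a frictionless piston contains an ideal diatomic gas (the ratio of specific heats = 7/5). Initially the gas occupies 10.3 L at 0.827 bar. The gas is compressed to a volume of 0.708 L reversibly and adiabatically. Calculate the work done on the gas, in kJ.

P₂ = P₁(V₁/V₂)^γ = 0.827×(10.3/0.708)^(7/5) = 35.11 bar.
For a reversible adiabat, W_by_gas = (P₁V₁ − P₂V₂)/(γ−1).
W_by = (82700×0.0103 − 3.511×10^6×0.000708) / (2/5) = -4085 J.
W_on_gas = −W_by = 4085 J.

W ≈ 4.08 kJ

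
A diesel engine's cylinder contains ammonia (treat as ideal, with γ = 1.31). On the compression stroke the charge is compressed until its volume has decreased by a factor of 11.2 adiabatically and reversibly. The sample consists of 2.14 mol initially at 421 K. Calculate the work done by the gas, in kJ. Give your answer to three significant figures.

Adiabatic: T₁V₁^(γ−1) = T₂V₂^(γ−1) ⇒ T₂ = T₁ (V₁/V₂)^(γ−1).
T₂ = 421 × 11.2^(0.31) = 890.3 K.
Q = 0, so ΔU = W_on_gas = nCᵥΔT with Cᵥ = R/(γ−1) = 26.82 J/(mol·K).
ΔU = 2.14 × 26.82 × (890.3 − 421) = 26940 J.
Work done by the gas = −ΔU = -26940 J.

W ≈ -26.9 kJ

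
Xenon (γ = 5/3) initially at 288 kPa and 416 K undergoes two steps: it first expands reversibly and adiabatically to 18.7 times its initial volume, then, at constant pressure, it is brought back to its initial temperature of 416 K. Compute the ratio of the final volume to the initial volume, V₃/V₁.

Adiabatic step: V₂/V₁ = 18.7; T₂ = T₁·(1/18.7)^(2/3) = 59.05 K.
Isobaric step: V₃/V₂ = T₃/T₂ = 416/59.05.
V₃/V₁ = (V₂/V₁)(V₃/V₂) = 18.7 × (416/59.05) = 131.7.

V₃/V₁ ≈ 132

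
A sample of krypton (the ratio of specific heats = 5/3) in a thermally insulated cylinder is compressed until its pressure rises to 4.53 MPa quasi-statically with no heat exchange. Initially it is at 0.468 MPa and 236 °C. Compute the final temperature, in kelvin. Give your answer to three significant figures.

T₂ ≈ 1260 K

Adiabatic: T₂/T₁ = (P₂/P₁)^((γ−1)/γ).
T₁ = 236 °C = 509.1 K.
T₂ = 509.1 × (4.53/0.468)^(2/5) = 1262 K.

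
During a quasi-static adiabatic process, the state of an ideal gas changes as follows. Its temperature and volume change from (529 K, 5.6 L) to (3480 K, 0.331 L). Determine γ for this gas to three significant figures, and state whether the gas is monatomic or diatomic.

TV^(γ−1) = const ⇒ γ − 1 = ln(T₂/T₁) / ln(V₁/V₂).
γ = 1 + ln(3480/529) / ln(5.6/0.331) = 1.666.
γ ≈ 1.67 is close to 5/3, so the gas is monatomic.

γ ≈ 1.67; monatomic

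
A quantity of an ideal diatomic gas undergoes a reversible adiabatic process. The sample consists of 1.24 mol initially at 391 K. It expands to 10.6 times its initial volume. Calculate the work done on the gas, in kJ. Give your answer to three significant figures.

W ≈ -6.16 kJ

For a reversible adiabat TV^(γ−1) is constant, so T₂ = T₁ (V₁/V₂)^(γ−1).
γ = 7/5 for a diatomic ideal gas, so γ−1 = 2/5.
T₂ = 391 × (1/10.6)^(2/5) = 152.1 K.
Q = 0, so ΔU = W_on_gas = nCᵥΔT with Cᵥ = R/(γ−1) = 20.79 J/(mol·K).
ΔU = 1.24 × 20.79 × (152.1 − 391) = -6158 J.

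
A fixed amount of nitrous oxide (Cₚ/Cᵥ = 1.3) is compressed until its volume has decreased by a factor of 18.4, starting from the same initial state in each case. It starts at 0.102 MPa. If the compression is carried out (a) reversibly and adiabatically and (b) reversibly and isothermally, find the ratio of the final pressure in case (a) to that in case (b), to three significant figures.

P_adiabatic / P_isothermal ≈ 2.40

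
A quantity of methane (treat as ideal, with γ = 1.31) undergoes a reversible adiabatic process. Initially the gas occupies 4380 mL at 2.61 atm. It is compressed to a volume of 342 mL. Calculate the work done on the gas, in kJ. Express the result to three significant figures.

W ≈ 4.50 kJ

P₂ = P₁(V₁/V₂)^γ = 2.61×(4380/342)^(1.31) = 73.69 atm.
For a reversible adiabat, W_by_gas = (P₁V₁ − P₂V₂)/(γ−1).
W_by = (264500×0.00438 − 7.466×10^6×0.000342) / (0.31) = -4501 J.
W_on_gas = −W_by = 4501 J.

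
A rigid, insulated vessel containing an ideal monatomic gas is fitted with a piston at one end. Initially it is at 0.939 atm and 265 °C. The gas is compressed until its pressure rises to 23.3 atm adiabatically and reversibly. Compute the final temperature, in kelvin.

Along an adiabat T P^((1−γ)/γ) is constant, so T₂ = T₁ (P₂/P₁)^((γ−1)/γ).
For a monatomic ideal gas γ = 5/3, so (γ−1)/γ = 2/5.
T₁ = 265 °C = 538.1 K.
T₂ = 538.1 × (23.3/0.939)^(2/5) = 1944 K.

T₂ ≈ 1940 K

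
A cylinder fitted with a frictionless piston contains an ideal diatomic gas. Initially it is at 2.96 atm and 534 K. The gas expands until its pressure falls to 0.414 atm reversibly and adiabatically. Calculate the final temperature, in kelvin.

Adiabatic: T₂/T₁ = (P₂/P₁)^((γ−1)/γ).
For a diatomic ideal gas γ = 7/5, so (γ−1)/γ = 2/7.
T₂ = 534 × (0.414/2.96)^(2/7) = 304.4 K.

T₂ ≈ 304 K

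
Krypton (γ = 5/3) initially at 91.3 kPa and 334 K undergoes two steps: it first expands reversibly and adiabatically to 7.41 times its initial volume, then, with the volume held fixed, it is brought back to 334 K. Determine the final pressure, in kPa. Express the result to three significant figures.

Adiabatic step (PV^γ = const): P₂ = 91.3×(1/7.41)^(5/3) = 3.242 kPa; T₂ = 334×(1/7.41)^(2/3) = 87.88 K.
Isochoric: P₃ = P₂(T₃/T₂) = 3.242 × (334/87.88) = 12.32 kPa.

P₃ ≈ 12.3 kPa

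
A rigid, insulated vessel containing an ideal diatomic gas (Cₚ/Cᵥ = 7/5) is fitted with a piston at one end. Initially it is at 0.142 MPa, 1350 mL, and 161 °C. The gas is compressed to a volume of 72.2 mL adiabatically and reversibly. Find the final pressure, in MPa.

Adiabatic: P₁V₁^γ = P₂V₂^γ ⇒ P₂ = P₁ (V₁/V₂)^γ.
P₂ = 0.142 × (1350/72.2)^(7/5) = 8.567 MPa.

P₂ ≈ 8.57 MPa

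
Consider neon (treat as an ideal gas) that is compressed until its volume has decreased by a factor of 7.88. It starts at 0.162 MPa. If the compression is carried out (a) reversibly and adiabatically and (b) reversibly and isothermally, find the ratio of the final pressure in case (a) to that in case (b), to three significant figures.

P_adiabatic / P_isothermal ≈ 3.96

For a monatomic ideal gas γ = 5/3.
Isothermal: P_b = P₁(V₁/V₂) = 0.162×7.88.
Adiabatic: P_a = P₁(V₁/V₂)^γ = 0.162×7.88^(5/3).
P_a/P_b = (V₁/V₂)^(γ−1) = 7.88^(2/3) = 3.96.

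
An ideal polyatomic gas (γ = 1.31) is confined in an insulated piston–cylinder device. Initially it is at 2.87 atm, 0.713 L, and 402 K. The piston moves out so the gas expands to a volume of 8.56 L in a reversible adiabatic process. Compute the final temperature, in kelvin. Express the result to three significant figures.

For a reversible adiabat TV^(γ−1) is constant, so T₂ = T₁ (V₁/V₂)^(γ−1).
T₂ = 402 × (0.713/8.56)^(0.31) = 186 K.

T₂ ≈ 186 K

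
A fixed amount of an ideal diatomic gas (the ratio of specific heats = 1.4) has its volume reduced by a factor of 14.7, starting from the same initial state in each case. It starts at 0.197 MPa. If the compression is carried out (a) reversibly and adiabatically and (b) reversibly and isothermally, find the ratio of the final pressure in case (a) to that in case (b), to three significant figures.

Isothermal: P_b = P₁(V₁/V₂) = 0.197×14.7.
Adiabatic: P_a = P₁(V₁/V₂)^γ = 0.197×14.7^(1.4).
P_a/P_b = (V₁/V₂)^(γ−1) = 14.7^(0.4) = 2.93.

P_adiabatic / P_isothermal ≈ 2.93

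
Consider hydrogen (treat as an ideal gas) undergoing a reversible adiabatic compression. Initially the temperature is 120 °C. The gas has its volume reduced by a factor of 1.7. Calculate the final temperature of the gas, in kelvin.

Adiabatic: T₁V₁^(γ−1) = T₂V₂^(γ−1) ⇒ T₂ = T₁ (V₁/V₂)^(γ−1).
For a diatomic ideal gas γ = 7/5, so γ−1 = 2/5.
T₁ = 120 °C = 393.1 K.
T₂ = 393.1 × 1.7^(2/5) = 486.1 K.

T₂ ≈ 486 K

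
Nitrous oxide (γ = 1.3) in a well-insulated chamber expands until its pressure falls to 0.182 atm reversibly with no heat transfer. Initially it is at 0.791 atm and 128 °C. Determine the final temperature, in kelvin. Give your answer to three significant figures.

Along an adiabat T P^((1−γ)/γ) is constant, so T₂ = T₁ (P₂/P₁)^((γ−1)/γ).
T₁ = 128 °C = 401.1 K.
T₂ = 401.1 × (0.182/0.791)^(0.231) = 285.8 K.

T₂ ≈ 286 K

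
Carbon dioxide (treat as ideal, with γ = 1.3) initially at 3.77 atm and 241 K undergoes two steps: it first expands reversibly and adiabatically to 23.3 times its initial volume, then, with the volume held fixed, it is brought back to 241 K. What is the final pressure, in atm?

P₃ ≈ 0.162 atm

Adiabatic step (PV^γ = const): P₂ = 3.77×(1/23.3)^(1.3) = 0.06292 atm; T₂ = 241×(1/23.3)^(0.3) = 93.72 K.
Isochoric: P₃ = P₂(T₃/T₂) = 0.06292 × (241/93.72) = 0.1618 atm.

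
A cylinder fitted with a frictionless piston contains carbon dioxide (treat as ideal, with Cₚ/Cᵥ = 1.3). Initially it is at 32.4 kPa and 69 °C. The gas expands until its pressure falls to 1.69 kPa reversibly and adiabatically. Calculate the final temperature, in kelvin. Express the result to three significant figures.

T₂ ≈ 173 K

Along an adiabat T P^((1−γ)/γ) is constant, so T₂ = T₁ (P₂/P₁)^((γ−1)/γ).
T₁ = 69 °C = 342.1 K.
T₂ = 342.1 × (1.69/32.4)^(0.231) = 173.1 K.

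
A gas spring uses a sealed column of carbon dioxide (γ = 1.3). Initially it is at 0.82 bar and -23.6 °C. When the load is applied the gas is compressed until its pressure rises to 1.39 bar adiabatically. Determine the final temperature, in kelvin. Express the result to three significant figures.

T₂ ≈ 282 K

Along an adiabat T P^((1−γ)/γ) is constant, so T₂ = T₁ (P₂/P₁)^((γ−1)/γ).
T₁ = -23.6 °C = 249.5 K.
T₂ = 249.5 × (1.39/0.82)^(0.231) = 281.9 K.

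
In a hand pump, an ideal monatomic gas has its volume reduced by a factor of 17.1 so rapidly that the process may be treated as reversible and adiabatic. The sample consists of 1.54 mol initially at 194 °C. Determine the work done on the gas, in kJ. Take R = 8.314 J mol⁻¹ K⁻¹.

W ≈ 50.6 kJ

For a reversible adiabat TV^(γ−1) is constant, so T₂ = T₁ (V₁/V₂)^(γ−1).
γ = 5/3 for a monatomic ideal gas, so γ−1 = 2/3.
T₁ = 194 °C = 467.1 K.
T₂ = 467.1 × 17.1^(2/3) = 3101 K.
Q = 0, so ΔU = W_on_gas = nCᵥΔT with Cᵥ = R/(γ−1) = 12.47 J/(mol·K).
ΔU = 1.54 × 12.47 × (3101 − 467.1) = 50580 J.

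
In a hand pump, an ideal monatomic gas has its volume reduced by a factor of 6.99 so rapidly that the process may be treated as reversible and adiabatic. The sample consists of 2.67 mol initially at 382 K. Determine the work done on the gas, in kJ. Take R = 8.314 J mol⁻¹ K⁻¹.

W ≈ 33.8 kJ

For a reversible adiabat TV^(γ−1) is constant, so T₂ = T₁ (V₁/V₂)^(γ−1).
γ = 5/3 for a monatomic ideal gas, so γ−1 = 2/3.
T₂ = 382 × 6.99^(2/3) = 1397 K.
Q = 0, so ΔU = W_on_gas = nCᵥΔT with Cᵥ = R/(γ−1) = 12.47 J/(mol·K).
ΔU = 2.67 × 12.47 × (1397 − 382) = 33780 J.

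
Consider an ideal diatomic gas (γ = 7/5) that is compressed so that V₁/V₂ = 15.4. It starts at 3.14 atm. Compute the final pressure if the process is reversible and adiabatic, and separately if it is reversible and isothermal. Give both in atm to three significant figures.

Isothermal: P₂ = P₁(V₁/V₂) = 3.14×15.4 = 48.36 atm.
Adiabatic: P₂ = P₁(V₁/V₂)^γ = 3.14×15.4^(7/5) = 144.4 atm.

adiabatic: 144 atm; isothermal: 48.4 atm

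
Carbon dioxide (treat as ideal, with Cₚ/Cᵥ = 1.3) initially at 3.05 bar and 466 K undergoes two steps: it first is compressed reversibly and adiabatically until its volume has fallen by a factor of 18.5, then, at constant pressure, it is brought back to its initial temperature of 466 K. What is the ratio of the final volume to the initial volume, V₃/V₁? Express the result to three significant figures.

Adiabatic step: V₂/V₁ = 0.05405; T₂ = T₁·18.5^(0.3) = 1118 K.
Isobaric step: V₃/V₂ = T₃/T₂ = 466/1118.
V₃/V₁ = (V₂/V₁)(V₃/V₂) = 0.05405 × (466/1118) = 0.02253.

V₃/V₁ ≈ 0.0225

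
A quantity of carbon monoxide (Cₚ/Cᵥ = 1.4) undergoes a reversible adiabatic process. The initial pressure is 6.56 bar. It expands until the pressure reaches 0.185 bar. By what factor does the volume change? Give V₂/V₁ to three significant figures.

From PV^γ = const, V₂/V₁ = (P₁/P₂)^(1/γ).
V₂/V₁ = (6.56/0.185)^(0.714) = 12.79.

V₂/V₁ ≈ 12.8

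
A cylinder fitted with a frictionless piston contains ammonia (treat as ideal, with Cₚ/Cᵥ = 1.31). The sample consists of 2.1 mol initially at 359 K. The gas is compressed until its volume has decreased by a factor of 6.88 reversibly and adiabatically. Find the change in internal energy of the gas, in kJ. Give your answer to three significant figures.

ΔU ≈ 16.5 kJ

For a reversible adiabat TV^(γ−1) is constant, so T₂ = T₁ (V₁/V₂)^(γ−1).
T₂ = 359 × 6.88^(0.31) = 652.7 K.
Q = 0, so ΔU = W_on_gas = nCᵥΔT with Cᵥ = R/(γ−1) = 26.82 J/(mol·K).
ΔU = 2.1 × 26.82 × (652.7 − 359) = 16540 J.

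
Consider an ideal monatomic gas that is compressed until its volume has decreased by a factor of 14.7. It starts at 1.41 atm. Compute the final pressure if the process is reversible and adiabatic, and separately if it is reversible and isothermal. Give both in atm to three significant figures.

For a monatomic ideal gas γ = 5/3.
Isothermal: P₂ = P₁(V₁/V₂) = 1.41×14.7 = 20.73 atm.
Adiabatic: P₂ = P₁(V₁/V₂)^γ = 1.41×14.7^(5/3) = 124.4 atm.

adiabatic: 124 atm; isothermal: 20.7 atm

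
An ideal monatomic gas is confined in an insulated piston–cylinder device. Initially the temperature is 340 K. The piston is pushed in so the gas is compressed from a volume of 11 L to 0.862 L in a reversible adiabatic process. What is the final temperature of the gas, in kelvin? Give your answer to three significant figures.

For a reversible adiabat TV^(γ−1) is constant, so T₂ = T₁ (V₁/V₂)^(γ−1).
For a monatomic ideal gas γ = 5/3, so γ−1 = 2/3.
T₂ = 340 × (11/0.862)^(2/3) = 1857 K.

T₂ ≈ 1860 K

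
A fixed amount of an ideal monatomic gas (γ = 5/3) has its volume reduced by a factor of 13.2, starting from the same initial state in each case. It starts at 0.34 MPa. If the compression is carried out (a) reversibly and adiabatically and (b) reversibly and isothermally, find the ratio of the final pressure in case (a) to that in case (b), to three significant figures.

P_adiabatic / P_isothermal ≈ 5.59

Isothermal: P_b = P₁(V₁/V₂) = 0.34×13.2.
Adiabatic: P_a = P₁(V₁/V₂)^γ = 0.34×13.2^(5/3).
P_a/P_b = (V₁/V₂)^(γ−1) = 13.2^(2/3) = 5.585.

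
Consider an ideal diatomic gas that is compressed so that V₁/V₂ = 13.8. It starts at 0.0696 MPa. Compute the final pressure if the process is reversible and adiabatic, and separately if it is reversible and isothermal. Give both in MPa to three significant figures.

For a diatomic ideal gas γ = 7/5.
Isothermal: P₂ = P₁(V₁/V₂) = 0.0696×13.8 = 0.9605 MPa.
Adiabatic: P₂ = P₁(V₁/V₂)^γ = 0.0696×13.8^(7/5) = 2.744 MPa.

adiabatic: 2.74 MPa; isothermal: 0.960 MPa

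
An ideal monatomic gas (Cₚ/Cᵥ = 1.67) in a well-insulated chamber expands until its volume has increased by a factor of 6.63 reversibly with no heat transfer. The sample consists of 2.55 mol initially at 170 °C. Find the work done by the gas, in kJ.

For a reversible adiabat TV^(γ−1) is constant, so T₂ = T₁ (V₁/V₂)^(γ−1).
T₁ = 170 °C = 443.1 K.
T₂ = 443.1 × (1/6.63)^(0.67) = 124.8 K.
Q = 0, so ΔU = W_on_gas = nCᵥΔT with Cᵥ = R/(γ−1) = 12.41 J/(mol·K).
ΔU = 2.55 × 12.41 × (124.8 − 443.1) = -10070 J.
Work done by the gas = −ΔU = 10070 J.

W ≈ 10.1 kJ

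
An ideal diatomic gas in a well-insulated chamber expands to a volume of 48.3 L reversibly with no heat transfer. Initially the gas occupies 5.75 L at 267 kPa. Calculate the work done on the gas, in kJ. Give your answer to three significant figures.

γ = 7/5 for a diatomic ideal gas.
P₂ = P₁(V₁/V₂)^γ = 267×(5.75/48.3)^(7/5) = 13.57 kPa.
For a reversible adiabat, W_by_gas = (P₁V₁ − P₂V₂)/(γ−1).
W_by = (267000×0.00575 − 13570×0.0483) / (2/5) = 2200 J.
W_on_gas = −W_by = -2200 J.

W ≈ -2.20 kJ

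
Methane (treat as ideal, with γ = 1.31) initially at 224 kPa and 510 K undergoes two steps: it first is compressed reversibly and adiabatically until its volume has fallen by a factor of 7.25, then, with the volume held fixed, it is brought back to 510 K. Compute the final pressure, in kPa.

Adiabatic step (PV^γ = const): P₂ = 224×7.25^(1.31) = 3001 kPa; T₂ = 510×7.25^(0.31) = 942.5 K.
Isochoric: P₃ = P₂(T₃/T₂) = 3001 × (510/942.5) = 1624 kPa.

P₃ ≈ 1620 kPa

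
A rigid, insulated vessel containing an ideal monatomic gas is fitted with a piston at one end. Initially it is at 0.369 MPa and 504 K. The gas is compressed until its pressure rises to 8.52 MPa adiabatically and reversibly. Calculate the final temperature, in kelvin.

T₂ ≈ 1770 K

Adiabatic: T₂/T₁ = (P₂/P₁)^((γ−1)/γ).
For a monatomic ideal gas γ = 5/3, so (γ−1)/γ = 2/5.
T₂ = 504 × (8.52/0.369)^(2/5) = 1769 K.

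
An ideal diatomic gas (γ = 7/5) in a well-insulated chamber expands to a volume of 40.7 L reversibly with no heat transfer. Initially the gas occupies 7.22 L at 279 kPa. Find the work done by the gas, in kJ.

W ≈ 2.51 kJ

P₂ = P₁(V₁/V₂)^γ = 279×(7.22/40.7)^(7/5) = 24.78 kPa.
For a reversible adiabat, W_by_gas = (P₁V₁ − P₂V₂)/(γ−1).
W_by = (279000×0.00722 − 24780×0.0407) / (2/5) = 2514 J.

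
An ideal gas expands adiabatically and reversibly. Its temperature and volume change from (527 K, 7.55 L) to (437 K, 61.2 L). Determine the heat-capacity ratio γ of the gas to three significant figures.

γ ≈ 1.09

TV^(γ−1) = const ⇒ γ − 1 = ln(T₂/T₁) / ln(V₁/V₂).
γ = 1 + ln(437/527) / ln(7.55/61.2) = 1.089.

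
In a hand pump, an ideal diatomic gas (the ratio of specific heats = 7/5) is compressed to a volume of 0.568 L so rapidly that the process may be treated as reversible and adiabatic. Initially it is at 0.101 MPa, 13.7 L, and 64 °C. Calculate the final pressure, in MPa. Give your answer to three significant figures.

P₂ ≈ 8.70 MPa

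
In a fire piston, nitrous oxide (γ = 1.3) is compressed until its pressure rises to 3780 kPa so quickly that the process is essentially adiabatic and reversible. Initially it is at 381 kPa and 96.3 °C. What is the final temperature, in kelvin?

T₂ ≈ 627 K

Adiabatic: T₂/T₁ = (P₂/P₁)^((γ−1)/γ).
T₁ = 96.3 °C = 369.4 K.
T₂ = 369.4 × (3780/381)^(0.231) = 627.4 K.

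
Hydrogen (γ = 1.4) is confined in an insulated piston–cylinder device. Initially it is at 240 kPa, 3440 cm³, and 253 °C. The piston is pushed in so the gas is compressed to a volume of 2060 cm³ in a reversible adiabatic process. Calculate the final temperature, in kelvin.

For a reversible adiabat TV^(γ−1) is constant, so T₂ = T₁ (V₁/V₂)^(γ−1).
T₁ = 253 °C = 526.1 K.
T₂ = 526.1 × (3440/2060)^(0.4) = 645.9 K.

T₂ ≈ 646 K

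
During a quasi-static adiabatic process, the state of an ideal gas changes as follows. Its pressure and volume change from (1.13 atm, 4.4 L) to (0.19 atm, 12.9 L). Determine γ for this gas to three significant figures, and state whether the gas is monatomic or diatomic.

γ ≈ 1.66; monatomic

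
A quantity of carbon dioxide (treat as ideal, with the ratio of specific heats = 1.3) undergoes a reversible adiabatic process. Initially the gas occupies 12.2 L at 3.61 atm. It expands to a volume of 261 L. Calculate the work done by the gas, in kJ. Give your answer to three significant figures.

W ≈ 8.94 kJ

P₂ = P₁(V₁/V₂)^γ = 3.61×(12.2/261)^(1.3) = 0.06732 atm.
For a reversible adiabat, W_by_gas = (P₁V₁ − P₂V₂)/(γ−1).
W_by = (365800×0.0122 − 6821×0.261) / (0.3) = 8941 J.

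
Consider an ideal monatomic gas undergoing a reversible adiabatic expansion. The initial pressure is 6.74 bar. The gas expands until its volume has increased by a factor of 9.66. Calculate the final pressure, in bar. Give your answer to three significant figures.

P₂ ≈ 0.154 bar

Adiabatic: P₁V₁^γ = P₂V₂^γ ⇒ P₂ = P₁ (V₁/V₂)^γ.
For a monatomic ideal gas γ = 5/3.
P₂ = 6.74 × (1/9.66)^(5/3) = 0.1538 bar.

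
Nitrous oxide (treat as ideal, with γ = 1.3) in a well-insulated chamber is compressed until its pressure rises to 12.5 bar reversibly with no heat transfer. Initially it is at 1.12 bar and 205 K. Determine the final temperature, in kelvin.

T₂ ≈ 358 K

Along an adiabat T P^((1−γ)/γ) is constant, so T₂ = T₁ (P₂/P₁)^((γ−1)/γ).
T₂ = 205 × (12.5/1.12)^(0.231) = 357.7 K.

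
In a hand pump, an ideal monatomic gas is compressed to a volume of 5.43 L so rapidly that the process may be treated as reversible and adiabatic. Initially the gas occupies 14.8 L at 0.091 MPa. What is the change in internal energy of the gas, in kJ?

γ = 5/3 for a monatomic ideal gas.
P₂ = P₁(V₁/V₂)^γ = 0.091×(14.8/5.43)^(5/3) = 0.484 MPa.
For a reversible adiabat, W_by_gas = (P₁V₁ − P₂V₂)/(γ−1).
W_by = (91000×0.0148 − 484000×0.00543) / (2/3) = -1922 J.
Q = 0 ⇒ ΔU = −W_by = 1922 J.

ΔU ≈ 1.92 kJ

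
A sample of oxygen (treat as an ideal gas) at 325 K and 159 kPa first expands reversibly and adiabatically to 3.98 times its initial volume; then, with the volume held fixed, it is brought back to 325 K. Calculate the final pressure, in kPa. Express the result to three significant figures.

For a diatomic ideal gas γ = 7/5.
Adiabatic step (PV^γ = const): P₂ = 159×(1/3.98)^(7/5) = 22.99 kPa; T₂ = 325×(1/3.98)^(2/5) = 187 K.
Isochoric: P₃ = P₂(T₃/T₂) = 22.99 × (325/187) = 39.95 kPa.

P₃ ≈ 39.9 kPa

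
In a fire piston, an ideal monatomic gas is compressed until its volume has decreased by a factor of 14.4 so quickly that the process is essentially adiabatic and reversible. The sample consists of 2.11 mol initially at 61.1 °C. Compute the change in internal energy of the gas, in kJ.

ΔU ≈ 43.3 kJ

For a reversible adiabat TV^(γ−1) is constant, so T₂ = T₁ (V₁/V₂)^(γ−1).
γ = 5/3 for a monatomic ideal gas, so γ−1 = 2/3.
T₁ = 61.1 °C = 334.2 K.
T₂ = 334.2 × 14.4^(2/3) = 1978 K.
Q = 0, so ΔU = W_on_gas = nCᵥΔT with Cᵥ = R/(γ−1) = 12.47 J/(mol·K).
ΔU = 2.11 × 12.47 × (1978 − 334.2) = 43260 J.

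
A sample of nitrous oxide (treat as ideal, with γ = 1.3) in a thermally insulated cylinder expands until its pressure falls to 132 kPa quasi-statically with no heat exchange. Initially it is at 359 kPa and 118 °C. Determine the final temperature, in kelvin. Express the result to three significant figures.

Adiabatic: T₂/T₁ = (P₂/P₁)^((γ−1)/γ).
T₁ = 118 °C = 391.1 K.
T₂ = 391.1 × (132/359)^(0.231) = 310.5 K.

T₂ ≈ 311 K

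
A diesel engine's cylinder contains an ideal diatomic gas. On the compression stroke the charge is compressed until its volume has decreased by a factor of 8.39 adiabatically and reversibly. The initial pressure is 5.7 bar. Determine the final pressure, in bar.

P₂ ≈ 112 bar

Since PV^γ is constant along a reversible adiabat, P₂ = P₁ (V₁/V₂)^γ.
For a diatomic ideal gas γ = 7/5.
P₂ = 5.7 × 8.39^(7/5) = 112 bar.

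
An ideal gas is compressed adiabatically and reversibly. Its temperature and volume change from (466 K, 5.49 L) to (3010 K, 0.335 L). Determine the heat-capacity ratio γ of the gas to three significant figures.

γ ≈ 1.67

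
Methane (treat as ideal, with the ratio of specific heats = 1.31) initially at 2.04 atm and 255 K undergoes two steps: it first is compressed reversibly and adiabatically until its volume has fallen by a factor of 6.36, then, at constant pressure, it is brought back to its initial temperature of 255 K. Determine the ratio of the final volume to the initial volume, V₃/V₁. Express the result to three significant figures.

V₃/V₁ ≈ 0.0886

Adiabatic step: V₂/V₁ = 0.1572; T₂ = T₁·6.36^(0.31) = 452.5 K.
Isobaric step: V₃/V₂ = T₃/T₂ = 255/452.5.
V₃/V₁ = (V₂/V₁)(V₃/V₂) = 0.1572 × (255/452.5) = 0.08861.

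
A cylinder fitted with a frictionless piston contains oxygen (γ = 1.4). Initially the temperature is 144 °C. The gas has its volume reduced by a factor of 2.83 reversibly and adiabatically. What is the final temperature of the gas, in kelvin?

Adiabatic: T₁V₁^(γ−1) = T₂V₂^(γ−1) ⇒ T₂ = T₁ (V₁/V₂)^(γ−1).
T₁ = 144 °C = 417.1 K.
T₂ = 417.1 × 2.83^(0.4) = 632.4 K.

T₂ ≈ 632 K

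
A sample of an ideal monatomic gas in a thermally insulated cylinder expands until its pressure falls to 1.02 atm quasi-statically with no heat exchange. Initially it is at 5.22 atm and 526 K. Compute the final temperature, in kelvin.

Adiabatic: T₂/T₁ = (P₂/P₁)^((γ−1)/γ).
For a monatomic ideal gas γ = 5/3, so (γ−1)/γ = 2/5.
T₂ = 526 × (1.02/5.22)^(2/5) = 273.8 K.

T₂ ≈ 274 K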